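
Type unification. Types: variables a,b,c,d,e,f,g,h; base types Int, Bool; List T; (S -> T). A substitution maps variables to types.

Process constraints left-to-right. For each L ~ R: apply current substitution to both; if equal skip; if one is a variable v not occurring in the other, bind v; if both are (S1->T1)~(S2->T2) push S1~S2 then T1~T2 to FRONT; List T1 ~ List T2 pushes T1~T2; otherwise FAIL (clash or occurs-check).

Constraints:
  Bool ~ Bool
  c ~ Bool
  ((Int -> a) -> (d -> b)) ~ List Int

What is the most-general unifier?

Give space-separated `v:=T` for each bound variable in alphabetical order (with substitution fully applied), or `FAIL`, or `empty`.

step 1: unify Bool ~ Bool  [subst: {-} | 2 pending]
  -> identical, skip
step 2: unify c ~ Bool  [subst: {-} | 1 pending]
  bind c := Bool
step 3: unify ((Int -> a) -> (d -> b)) ~ List Int  [subst: {c:=Bool} | 0 pending]
  clash: ((Int -> a) -> (d -> b)) vs List Int

Answer: FAIL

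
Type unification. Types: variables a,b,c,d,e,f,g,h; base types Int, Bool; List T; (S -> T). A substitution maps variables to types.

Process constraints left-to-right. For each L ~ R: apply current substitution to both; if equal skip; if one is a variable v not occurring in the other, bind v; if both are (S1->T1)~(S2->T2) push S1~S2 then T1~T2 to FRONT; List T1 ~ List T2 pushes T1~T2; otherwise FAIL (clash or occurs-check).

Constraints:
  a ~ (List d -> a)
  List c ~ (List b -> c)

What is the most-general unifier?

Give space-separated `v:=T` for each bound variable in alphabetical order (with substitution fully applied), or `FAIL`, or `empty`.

step 1: unify a ~ (List d -> a)  [subst: {-} | 1 pending]
  occurs-check fail: a in (List d -> a)

Answer: FAIL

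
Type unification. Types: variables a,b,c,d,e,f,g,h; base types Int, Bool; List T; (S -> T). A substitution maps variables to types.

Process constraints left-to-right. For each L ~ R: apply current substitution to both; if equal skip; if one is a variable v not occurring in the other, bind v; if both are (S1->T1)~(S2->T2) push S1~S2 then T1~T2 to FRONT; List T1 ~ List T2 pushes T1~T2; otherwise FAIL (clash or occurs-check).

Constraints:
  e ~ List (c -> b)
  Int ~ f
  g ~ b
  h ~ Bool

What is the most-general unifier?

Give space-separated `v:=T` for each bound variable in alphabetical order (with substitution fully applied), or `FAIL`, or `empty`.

step 1: unify e ~ List (c -> b)  [subst: {-} | 3 pending]
  bind e := List (c -> b)
step 2: unify Int ~ f  [subst: {e:=List (c -> b)} | 2 pending]
  bind f := Int
step 3: unify g ~ b  [subst: {e:=List (c -> b), f:=Int} | 1 pending]
  bind g := b
step 4: unify h ~ Bool  [subst: {e:=List (c -> b), f:=Int, g:=b} | 0 pending]
  bind h := Bool

Answer: e:=List (c -> b) f:=Int g:=b h:=Bool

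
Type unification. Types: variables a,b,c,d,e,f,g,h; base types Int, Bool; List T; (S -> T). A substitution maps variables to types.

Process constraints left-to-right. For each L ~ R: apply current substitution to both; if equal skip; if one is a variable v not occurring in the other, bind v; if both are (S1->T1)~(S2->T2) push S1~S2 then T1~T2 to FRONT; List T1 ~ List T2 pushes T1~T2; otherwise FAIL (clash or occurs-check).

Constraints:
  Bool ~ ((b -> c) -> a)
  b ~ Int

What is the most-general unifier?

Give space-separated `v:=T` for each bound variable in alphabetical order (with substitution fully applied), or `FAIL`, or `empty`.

step 1: unify Bool ~ ((b -> c) -> a)  [subst: {-} | 1 pending]
  clash: Bool vs ((b -> c) -> a)

Answer: FAIL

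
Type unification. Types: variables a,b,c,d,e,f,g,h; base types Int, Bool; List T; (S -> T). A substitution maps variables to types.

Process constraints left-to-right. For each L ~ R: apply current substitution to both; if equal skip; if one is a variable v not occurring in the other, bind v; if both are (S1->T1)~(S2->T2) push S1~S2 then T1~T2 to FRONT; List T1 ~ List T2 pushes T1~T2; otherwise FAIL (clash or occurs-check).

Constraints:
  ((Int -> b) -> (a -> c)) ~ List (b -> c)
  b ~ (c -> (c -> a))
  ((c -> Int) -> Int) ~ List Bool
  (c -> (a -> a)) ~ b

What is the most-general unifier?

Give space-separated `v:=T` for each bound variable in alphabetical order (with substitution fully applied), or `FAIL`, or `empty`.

Answer: FAIL

Derivation:
step 1: unify ((Int -> b) -> (a -> c)) ~ List (b -> c)  [subst: {-} | 3 pending]
  clash: ((Int -> b) -> (a -> c)) vs List (b -> c)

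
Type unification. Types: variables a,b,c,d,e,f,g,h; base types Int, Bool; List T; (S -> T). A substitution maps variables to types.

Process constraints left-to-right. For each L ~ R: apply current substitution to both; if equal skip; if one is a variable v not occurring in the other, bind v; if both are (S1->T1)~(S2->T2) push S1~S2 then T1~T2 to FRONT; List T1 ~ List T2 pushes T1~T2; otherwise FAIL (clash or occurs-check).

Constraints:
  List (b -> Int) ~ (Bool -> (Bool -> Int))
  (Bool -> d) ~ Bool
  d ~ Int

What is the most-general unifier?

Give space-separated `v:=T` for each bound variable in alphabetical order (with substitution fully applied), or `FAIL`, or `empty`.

Answer: FAIL

Derivation:
step 1: unify List (b -> Int) ~ (Bool -> (Bool -> Int))  [subst: {-} | 2 pending]
  clash: List (b -> Int) vs (Bool -> (Bool -> Int))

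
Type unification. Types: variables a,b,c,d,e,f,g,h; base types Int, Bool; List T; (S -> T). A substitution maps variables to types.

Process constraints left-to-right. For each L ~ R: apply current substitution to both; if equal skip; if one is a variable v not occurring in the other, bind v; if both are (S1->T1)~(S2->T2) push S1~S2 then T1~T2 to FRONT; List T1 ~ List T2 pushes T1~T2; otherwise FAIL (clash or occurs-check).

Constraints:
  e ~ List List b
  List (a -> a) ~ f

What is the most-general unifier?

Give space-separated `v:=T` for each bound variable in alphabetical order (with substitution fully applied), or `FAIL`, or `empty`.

step 1: unify e ~ List List b  [subst: {-} | 1 pending]
  bind e := List List b
step 2: unify List (a -> a) ~ f  [subst: {e:=List List b} | 0 pending]
  bind f := List (a -> a)

Answer: e:=List List b f:=List (a -> a)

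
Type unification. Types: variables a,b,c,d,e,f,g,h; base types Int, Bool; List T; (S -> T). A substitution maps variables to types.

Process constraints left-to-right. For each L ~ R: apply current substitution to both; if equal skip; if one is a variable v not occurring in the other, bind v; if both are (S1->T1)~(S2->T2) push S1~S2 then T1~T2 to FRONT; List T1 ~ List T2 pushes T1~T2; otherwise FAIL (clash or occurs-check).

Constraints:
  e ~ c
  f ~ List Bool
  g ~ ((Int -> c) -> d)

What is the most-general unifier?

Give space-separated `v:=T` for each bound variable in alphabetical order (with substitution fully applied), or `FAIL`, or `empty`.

Answer: e:=c f:=List Bool g:=((Int -> c) -> d)

Derivation:
step 1: unify e ~ c  [subst: {-} | 2 pending]
  bind e := c
step 2: unify f ~ List Bool  [subst: {e:=c} | 1 pending]
  bind f := List Bool
step 3: unify g ~ ((Int -> c) -> d)  [subst: {e:=c, f:=List Bool} | 0 pending]
  bind g := ((Int -> c) -> d)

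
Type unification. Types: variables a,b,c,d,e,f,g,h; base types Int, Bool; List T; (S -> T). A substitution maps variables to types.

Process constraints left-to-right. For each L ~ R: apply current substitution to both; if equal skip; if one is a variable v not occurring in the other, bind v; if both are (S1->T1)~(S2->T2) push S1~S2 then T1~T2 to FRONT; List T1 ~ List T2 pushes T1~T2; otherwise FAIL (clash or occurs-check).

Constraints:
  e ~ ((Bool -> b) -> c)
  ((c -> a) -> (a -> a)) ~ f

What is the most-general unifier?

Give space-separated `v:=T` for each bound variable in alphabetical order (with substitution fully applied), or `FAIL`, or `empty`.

Answer: e:=((Bool -> b) -> c) f:=((c -> a) -> (a -> a))

Derivation:
step 1: unify e ~ ((Bool -> b) -> c)  [subst: {-} | 1 pending]
  bind e := ((Bool -> b) -> c)
step 2: unify ((c -> a) -> (a -> a)) ~ f  [subst: {e:=((Bool -> b) -> c)} | 0 pending]
  bind f := ((c -> a) -> (a -> a))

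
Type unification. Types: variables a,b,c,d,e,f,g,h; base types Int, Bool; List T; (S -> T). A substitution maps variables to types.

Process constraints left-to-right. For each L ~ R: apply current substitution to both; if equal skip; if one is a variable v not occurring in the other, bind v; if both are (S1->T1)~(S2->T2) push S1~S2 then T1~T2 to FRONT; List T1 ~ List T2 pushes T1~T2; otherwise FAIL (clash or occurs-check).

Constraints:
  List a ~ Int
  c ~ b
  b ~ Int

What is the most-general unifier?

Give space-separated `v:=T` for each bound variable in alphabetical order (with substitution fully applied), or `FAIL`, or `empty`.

Answer: FAIL

Derivation:
step 1: unify List a ~ Int  [subst: {-} | 2 pending]
  clash: List a vs Int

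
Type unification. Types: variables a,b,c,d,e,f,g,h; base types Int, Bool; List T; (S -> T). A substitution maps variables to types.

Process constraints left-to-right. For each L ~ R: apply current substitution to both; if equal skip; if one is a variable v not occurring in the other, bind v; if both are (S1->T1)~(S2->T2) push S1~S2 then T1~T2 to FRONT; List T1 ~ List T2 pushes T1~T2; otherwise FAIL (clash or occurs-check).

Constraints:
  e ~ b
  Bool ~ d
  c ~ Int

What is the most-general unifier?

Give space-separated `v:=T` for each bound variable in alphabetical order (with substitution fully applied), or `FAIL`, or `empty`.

Answer: c:=Int d:=Bool e:=b

Derivation:
step 1: unify e ~ b  [subst: {-} | 2 pending]
  bind e := b
step 2: unify Bool ~ d  [subst: {e:=b} | 1 pending]
  bind d := Bool
step 3: unify c ~ Int  [subst: {e:=b, d:=Bool} | 0 pending]
  bind c := Int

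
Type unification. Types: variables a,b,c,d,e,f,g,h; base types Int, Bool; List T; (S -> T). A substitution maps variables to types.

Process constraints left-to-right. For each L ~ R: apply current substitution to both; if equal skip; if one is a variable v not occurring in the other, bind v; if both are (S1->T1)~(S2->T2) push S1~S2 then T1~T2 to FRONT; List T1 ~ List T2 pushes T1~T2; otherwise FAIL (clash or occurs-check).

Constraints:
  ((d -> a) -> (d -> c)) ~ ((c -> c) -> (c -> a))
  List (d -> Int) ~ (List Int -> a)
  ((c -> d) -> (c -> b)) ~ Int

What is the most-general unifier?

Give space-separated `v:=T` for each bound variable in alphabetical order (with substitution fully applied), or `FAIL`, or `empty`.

Answer: FAIL

Derivation:
step 1: unify ((d -> a) -> (d -> c)) ~ ((c -> c) -> (c -> a))  [subst: {-} | 2 pending]
  -> decompose arrow: push (d -> a)~(c -> c), (d -> c)~(c -> a)
step 2: unify (d -> a) ~ (c -> c)  [subst: {-} | 3 pending]
  -> decompose arrow: push d~c, a~c
step 3: unify d ~ c  [subst: {-} | 4 pending]
  bind d := c
step 4: unify a ~ c  [subst: {d:=c} | 3 pending]
  bind a := c
step 5: unify (c -> c) ~ (c -> c)  [subst: {d:=c, a:=c} | 2 pending]
  -> identical, skip
step 6: unify List (c -> Int) ~ (List Int -> c)  [subst: {d:=c, a:=c} | 1 pending]
  clash: List (c -> Int) vs (List Int -> c)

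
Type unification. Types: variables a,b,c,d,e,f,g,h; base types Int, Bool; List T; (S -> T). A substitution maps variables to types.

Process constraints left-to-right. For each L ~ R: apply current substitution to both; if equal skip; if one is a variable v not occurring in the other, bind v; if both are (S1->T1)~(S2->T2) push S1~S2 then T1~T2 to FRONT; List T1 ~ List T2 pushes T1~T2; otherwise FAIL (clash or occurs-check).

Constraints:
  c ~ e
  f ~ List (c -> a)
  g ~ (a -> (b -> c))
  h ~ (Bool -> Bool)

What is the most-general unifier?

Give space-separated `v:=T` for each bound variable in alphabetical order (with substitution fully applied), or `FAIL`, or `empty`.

step 1: unify c ~ e  [subst: {-} | 3 pending]
  bind c := e
step 2: unify f ~ List (e -> a)  [subst: {c:=e} | 2 pending]
  bind f := List (e -> a)
step 3: unify g ~ (a -> (b -> e))  [subst: {c:=e, f:=List (e -> a)} | 1 pending]
  bind g := (a -> (b -> e))
step 4: unify h ~ (Bool -> Bool)  [subst: {c:=e, f:=List (e -> a), g:=(a -> (b -> e))} | 0 pending]
  bind h := (Bool -> Bool)

Answer: c:=e f:=List (e -> a) g:=(a -> (b -> e)) h:=(Bool -> Bool)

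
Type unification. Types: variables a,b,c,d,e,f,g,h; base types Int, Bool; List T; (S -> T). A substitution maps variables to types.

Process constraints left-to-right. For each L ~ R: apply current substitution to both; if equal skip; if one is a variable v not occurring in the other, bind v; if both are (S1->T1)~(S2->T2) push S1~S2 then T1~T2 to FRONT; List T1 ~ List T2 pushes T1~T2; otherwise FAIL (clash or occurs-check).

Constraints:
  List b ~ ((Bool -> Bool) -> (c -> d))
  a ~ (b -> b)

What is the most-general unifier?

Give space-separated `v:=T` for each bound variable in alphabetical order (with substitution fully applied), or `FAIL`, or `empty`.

Answer: FAIL

Derivation:
step 1: unify List b ~ ((Bool -> Bool) -> (c -> d))  [subst: {-} | 1 pending]
  clash: List b vs ((Bool -> Bool) -> (c -> d))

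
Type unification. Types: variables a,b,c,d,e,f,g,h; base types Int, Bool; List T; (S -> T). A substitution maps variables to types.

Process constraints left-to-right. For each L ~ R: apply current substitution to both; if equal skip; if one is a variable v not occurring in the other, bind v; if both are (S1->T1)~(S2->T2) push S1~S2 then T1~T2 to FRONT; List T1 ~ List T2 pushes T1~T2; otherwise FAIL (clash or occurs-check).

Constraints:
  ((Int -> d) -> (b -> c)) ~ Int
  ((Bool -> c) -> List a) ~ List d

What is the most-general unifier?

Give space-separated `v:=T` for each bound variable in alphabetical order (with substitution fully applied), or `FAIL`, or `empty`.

step 1: unify ((Int -> d) -> (b -> c)) ~ Int  [subst: {-} | 1 pending]
  clash: ((Int -> d) -> (b -> c)) vs Int

Answer: FAIL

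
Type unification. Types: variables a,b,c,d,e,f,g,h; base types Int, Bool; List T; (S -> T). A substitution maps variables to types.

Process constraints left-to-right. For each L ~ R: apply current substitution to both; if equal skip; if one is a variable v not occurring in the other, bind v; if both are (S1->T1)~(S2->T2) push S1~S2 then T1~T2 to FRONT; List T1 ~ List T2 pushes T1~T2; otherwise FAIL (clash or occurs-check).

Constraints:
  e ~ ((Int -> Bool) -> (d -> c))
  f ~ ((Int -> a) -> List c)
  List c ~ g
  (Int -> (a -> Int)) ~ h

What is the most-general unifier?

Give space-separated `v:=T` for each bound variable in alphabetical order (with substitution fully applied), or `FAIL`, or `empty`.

Answer: e:=((Int -> Bool) -> (d -> c)) f:=((Int -> a) -> List c) g:=List c h:=(Int -> (a -> Int))

Derivation:
step 1: unify e ~ ((Int -> Bool) -> (d -> c))  [subst: {-} | 3 pending]
  bind e := ((Int -> Bool) -> (d -> c))
step 2: unify f ~ ((Int -> a) -> List c)  [subst: {e:=((Int -> Bool) -> (d -> c))} | 2 pending]
  bind f := ((Int -> a) -> List c)
step 3: unify List c ~ g  [subst: {e:=((Int -> Bool) -> (d -> c)), f:=((Int -> a) -> List c)} | 1 pending]
  bind g := List c
step 4: unify (Int -> (a -> Int)) ~ h  [subst: {e:=((Int -> Bool) -> (d -> c)), f:=((Int -> a) -> List c), g:=List c} | 0 pending]
  bind h := (Int -> (a -> Int))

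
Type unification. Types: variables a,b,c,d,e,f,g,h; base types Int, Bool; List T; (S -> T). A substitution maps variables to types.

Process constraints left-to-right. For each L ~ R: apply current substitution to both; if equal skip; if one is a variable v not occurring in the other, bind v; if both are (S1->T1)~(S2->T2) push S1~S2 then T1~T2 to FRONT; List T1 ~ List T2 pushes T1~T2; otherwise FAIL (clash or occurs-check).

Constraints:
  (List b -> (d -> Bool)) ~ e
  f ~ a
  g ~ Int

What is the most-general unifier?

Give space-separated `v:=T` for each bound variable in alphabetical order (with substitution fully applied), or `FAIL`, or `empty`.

Answer: e:=(List b -> (d -> Bool)) f:=a g:=Int

Derivation:
step 1: unify (List b -> (d -> Bool)) ~ e  [subst: {-} | 2 pending]
  bind e := (List b -> (d -> Bool))
step 2: unify f ~ a  [subst: {e:=(List b -> (d -> Bool))} | 1 pending]
  bind f := a
step 3: unify g ~ Int  [subst: {e:=(List b -> (d -> Bool)), f:=a} | 0 pending]
  bind g := Int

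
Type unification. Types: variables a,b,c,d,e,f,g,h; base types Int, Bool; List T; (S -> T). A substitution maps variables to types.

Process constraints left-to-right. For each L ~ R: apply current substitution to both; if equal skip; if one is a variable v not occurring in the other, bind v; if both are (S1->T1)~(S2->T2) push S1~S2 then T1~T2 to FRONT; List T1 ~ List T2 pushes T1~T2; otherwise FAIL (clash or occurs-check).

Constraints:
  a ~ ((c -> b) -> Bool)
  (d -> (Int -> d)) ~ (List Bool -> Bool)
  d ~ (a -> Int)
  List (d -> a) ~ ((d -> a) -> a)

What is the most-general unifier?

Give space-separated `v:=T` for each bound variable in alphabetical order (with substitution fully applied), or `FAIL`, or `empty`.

step 1: unify a ~ ((c -> b) -> Bool)  [subst: {-} | 3 pending]
  bind a := ((c -> b) -> Bool)
step 2: unify (d -> (Int -> d)) ~ (List Bool -> Bool)  [subst: {a:=((c -> b) -> Bool)} | 2 pending]
  -> decompose arrow: push d~List Bool, (Int -> d)~Bool
step 3: unify d ~ List Bool  [subst: {a:=((c -> b) -> Bool)} | 3 pending]
  bind d := List Bool
step 4: unify (Int -> List Bool) ~ Bool  [subst: {a:=((c -> b) -> Bool), d:=List Bool} | 2 pending]
  clash: (Int -> List Bool) vs Bool

Answer: FAIL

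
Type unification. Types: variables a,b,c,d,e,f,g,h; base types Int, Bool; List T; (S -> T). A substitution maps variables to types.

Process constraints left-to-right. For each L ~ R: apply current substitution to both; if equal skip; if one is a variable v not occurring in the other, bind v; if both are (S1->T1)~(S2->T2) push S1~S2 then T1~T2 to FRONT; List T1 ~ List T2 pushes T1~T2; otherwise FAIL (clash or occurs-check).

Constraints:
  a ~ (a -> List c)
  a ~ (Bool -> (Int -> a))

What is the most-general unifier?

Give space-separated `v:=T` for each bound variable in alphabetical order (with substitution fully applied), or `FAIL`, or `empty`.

step 1: unify a ~ (a -> List c)  [subst: {-} | 1 pending]
  occurs-check fail: a in (a -> List c)

Answer: FAIL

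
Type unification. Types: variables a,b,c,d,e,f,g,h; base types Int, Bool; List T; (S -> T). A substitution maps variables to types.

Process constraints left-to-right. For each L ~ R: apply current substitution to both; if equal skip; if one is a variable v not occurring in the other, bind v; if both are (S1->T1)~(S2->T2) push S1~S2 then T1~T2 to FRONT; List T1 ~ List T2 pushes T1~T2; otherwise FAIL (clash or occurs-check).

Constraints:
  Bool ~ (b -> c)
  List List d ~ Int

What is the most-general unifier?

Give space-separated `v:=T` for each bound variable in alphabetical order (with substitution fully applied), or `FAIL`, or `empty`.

Answer: FAIL

Derivation:
step 1: unify Bool ~ (b -> c)  [subst: {-} | 1 pending]
  clash: Bool vs (b -> c)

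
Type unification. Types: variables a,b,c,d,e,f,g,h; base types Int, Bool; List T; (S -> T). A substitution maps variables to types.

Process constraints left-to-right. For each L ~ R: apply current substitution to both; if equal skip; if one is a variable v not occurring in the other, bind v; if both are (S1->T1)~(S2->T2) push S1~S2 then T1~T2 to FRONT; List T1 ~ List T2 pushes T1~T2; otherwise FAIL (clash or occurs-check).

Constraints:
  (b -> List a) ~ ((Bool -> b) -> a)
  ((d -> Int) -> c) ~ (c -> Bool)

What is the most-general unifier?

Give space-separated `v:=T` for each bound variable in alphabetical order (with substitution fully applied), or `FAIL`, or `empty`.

step 1: unify (b -> List a) ~ ((Bool -> b) -> a)  [subst: {-} | 1 pending]
  -> decompose arrow: push b~(Bool -> b), List a~a
step 2: unify b ~ (Bool -> b)  [subst: {-} | 2 pending]
  occurs-check fail: b in (Bool -> b)

Answer: FAIL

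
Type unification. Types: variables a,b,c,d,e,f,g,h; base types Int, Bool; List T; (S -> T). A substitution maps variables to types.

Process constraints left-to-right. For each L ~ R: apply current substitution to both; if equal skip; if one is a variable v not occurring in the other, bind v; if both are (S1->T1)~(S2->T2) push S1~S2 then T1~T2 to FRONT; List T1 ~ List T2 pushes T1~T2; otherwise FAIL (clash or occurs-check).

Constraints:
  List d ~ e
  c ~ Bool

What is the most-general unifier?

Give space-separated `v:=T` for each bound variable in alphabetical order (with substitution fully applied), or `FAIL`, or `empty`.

step 1: unify List d ~ e  [subst: {-} | 1 pending]
  bind e := List d
step 2: unify c ~ Bool  [subst: {e:=List d} | 0 pending]
  bind c := Bool

Answer: c:=Bool e:=List d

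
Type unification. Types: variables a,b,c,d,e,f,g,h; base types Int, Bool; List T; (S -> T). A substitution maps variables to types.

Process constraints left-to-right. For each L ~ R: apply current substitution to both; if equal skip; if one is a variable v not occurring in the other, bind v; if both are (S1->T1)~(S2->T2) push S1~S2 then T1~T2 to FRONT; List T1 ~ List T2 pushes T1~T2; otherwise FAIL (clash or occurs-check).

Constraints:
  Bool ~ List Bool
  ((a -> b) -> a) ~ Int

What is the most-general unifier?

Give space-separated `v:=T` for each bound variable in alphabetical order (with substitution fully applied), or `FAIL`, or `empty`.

step 1: unify Bool ~ List Bool  [subst: {-} | 1 pending]
  clash: Bool vs List Bool

Answer: FAIL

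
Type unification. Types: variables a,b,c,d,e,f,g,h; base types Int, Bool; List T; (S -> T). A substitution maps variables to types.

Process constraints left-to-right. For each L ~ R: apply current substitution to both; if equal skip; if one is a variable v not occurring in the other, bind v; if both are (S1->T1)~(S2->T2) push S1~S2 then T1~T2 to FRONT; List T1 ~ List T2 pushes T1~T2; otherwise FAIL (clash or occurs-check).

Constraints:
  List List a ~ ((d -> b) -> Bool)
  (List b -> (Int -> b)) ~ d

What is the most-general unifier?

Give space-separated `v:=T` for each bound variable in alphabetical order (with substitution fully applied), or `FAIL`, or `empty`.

step 1: unify List List a ~ ((d -> b) -> Bool)  [subst: {-} | 1 pending]
  clash: List List a vs ((d -> b) -> Bool)

Answer: FAIL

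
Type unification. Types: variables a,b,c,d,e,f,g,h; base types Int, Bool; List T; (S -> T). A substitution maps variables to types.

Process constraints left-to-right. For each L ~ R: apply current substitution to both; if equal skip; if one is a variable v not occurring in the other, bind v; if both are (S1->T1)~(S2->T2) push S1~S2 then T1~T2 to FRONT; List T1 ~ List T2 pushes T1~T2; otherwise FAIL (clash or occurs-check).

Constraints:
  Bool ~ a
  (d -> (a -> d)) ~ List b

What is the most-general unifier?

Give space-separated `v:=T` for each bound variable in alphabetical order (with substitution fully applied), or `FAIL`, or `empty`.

Answer: FAIL

Derivation:
step 1: unify Bool ~ a  [subst: {-} | 1 pending]
  bind a := Bool
step 2: unify (d -> (Bool -> d)) ~ List b  [subst: {a:=Bool} | 0 pending]
  clash: (d -> (Bool -> d)) vs List b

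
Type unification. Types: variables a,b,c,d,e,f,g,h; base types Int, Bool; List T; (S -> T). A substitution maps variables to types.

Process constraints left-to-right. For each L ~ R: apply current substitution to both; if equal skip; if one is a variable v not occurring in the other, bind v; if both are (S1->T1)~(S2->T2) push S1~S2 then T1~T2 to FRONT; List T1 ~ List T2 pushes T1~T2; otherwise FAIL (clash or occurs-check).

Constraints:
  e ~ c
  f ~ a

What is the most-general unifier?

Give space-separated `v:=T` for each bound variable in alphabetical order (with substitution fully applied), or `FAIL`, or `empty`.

step 1: unify e ~ c  [subst: {-} | 1 pending]
  bind e := c
step 2: unify f ~ a  [subst: {e:=c} | 0 pending]
  bind f := a

Answer: e:=c f:=a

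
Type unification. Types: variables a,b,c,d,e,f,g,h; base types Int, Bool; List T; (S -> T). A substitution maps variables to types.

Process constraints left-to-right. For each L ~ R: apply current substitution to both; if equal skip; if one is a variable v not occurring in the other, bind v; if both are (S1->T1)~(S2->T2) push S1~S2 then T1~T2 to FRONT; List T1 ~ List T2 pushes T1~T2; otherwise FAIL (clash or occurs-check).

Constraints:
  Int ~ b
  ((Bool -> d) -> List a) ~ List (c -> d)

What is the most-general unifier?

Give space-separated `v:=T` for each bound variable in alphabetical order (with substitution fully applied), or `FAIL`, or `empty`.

step 1: unify Int ~ b  [subst: {-} | 1 pending]
  bind b := Int
step 2: unify ((Bool -> d) -> List a) ~ List (c -> d)  [subst: {b:=Int} | 0 pending]
  clash: ((Bool -> d) -> List a) vs List (c -> d)

Answer: FAIL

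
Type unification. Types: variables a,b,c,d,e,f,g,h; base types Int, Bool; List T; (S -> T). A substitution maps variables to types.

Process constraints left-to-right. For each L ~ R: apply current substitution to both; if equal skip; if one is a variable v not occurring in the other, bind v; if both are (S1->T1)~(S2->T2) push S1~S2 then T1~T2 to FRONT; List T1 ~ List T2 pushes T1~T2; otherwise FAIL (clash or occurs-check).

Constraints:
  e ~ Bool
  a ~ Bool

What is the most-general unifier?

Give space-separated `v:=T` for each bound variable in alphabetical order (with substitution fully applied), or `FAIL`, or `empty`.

Answer: a:=Bool e:=Bool

Derivation:
step 1: unify e ~ Bool  [subst: {-} | 1 pending]
  bind e := Bool
step 2: unify a ~ Bool  [subst: {e:=Bool} | 0 pending]
  bind a := Bool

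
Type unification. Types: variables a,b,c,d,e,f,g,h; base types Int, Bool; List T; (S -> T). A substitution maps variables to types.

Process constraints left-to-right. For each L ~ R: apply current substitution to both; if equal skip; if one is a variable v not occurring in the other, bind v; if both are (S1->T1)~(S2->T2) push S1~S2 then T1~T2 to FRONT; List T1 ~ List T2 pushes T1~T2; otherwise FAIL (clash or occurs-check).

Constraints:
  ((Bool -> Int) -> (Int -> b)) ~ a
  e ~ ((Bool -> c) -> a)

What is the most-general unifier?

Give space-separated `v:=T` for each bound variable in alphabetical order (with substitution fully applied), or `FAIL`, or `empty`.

step 1: unify ((Bool -> Int) -> (Int -> b)) ~ a  [subst: {-} | 1 pending]
  bind a := ((Bool -> Int) -> (Int -> b))
step 2: unify e ~ ((Bool -> c) -> ((Bool -> Int) -> (Int -> b)))  [subst: {a:=((Bool -> Int) -> (Int -> b))} | 0 pending]
  bind e := ((Bool -> c) -> ((Bool -> Int) -> (Int -> b)))

Answer: a:=((Bool -> Int) -> (Int -> b)) e:=((Bool -> c) -> ((Bool -> Int) -> (Int -> b)))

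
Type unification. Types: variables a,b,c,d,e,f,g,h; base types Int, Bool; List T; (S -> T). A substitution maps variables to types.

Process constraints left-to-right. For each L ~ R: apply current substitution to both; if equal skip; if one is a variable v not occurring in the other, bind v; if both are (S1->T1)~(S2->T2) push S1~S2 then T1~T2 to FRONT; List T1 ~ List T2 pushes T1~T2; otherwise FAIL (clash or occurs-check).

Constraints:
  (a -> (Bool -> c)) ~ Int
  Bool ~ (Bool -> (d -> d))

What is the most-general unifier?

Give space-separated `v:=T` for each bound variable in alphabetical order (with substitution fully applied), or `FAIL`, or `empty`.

step 1: unify (a -> (Bool -> c)) ~ Int  [subst: {-} | 1 pending]
  clash: (a -> (Bool -> c)) vs Int

Answer: FAIL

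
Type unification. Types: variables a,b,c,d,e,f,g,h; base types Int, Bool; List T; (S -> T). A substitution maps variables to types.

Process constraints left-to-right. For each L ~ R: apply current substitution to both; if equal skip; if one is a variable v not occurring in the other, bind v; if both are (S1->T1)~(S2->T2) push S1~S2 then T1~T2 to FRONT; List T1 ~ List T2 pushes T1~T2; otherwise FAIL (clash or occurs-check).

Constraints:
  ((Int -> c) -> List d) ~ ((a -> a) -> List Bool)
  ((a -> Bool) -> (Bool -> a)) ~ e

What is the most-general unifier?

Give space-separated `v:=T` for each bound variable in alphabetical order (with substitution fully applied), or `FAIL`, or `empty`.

step 1: unify ((Int -> c) -> List d) ~ ((a -> a) -> List Bool)  [subst: {-} | 1 pending]
  -> decompose arrow: push (Int -> c)~(a -> a), List d~List Bool
step 2: unify (Int -> c) ~ (a -> a)  [subst: {-} | 2 pending]
  -> decompose arrow: push Int~a, c~a
step 3: unify Int ~ a  [subst: {-} | 3 pending]
  bind a := Int
step 4: unify c ~ Int  [subst: {a:=Int} | 2 pending]
  bind c := Int
step 5: unify List d ~ List Bool  [subst: {a:=Int, c:=Int} | 1 pending]
  -> decompose List: push d~Bool
step 6: unify d ~ Bool  [subst: {a:=Int, c:=Int} | 1 pending]
  bind d := Bool
step 7: unify ((Int -> Bool) -> (Bool -> Int)) ~ e  [subst: {a:=Int, c:=Int, d:=Bool} | 0 pending]
  bind e := ((Int -> Bool) -> (Bool -> Int))

Answer: a:=Int c:=Int d:=Bool e:=((Int -> Bool) -> (Bool -> Int))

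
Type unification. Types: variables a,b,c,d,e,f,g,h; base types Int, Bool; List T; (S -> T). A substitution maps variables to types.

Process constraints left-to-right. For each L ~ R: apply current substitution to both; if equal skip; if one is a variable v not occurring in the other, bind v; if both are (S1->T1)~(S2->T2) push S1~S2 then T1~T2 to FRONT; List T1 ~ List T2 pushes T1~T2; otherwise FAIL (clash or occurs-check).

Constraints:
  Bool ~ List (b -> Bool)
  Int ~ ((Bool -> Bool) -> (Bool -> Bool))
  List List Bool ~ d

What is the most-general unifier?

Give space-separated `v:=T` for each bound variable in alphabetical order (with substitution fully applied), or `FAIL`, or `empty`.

step 1: unify Bool ~ List (b -> Bool)  [subst: {-} | 2 pending]
  clash: Bool vs List (b -> Bool)

Answer: FAIL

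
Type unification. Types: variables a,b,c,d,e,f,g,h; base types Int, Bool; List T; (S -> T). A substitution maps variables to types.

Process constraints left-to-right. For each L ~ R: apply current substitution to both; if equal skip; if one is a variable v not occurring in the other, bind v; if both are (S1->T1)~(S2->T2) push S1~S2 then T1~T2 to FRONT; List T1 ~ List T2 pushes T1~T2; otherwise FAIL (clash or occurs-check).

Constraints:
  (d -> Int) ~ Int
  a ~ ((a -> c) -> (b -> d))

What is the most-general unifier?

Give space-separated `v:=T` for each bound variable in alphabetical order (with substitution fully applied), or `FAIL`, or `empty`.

step 1: unify (d -> Int) ~ Int  [subst: {-} | 1 pending]
  clash: (d -> Int) vs Int

Answer: FAIL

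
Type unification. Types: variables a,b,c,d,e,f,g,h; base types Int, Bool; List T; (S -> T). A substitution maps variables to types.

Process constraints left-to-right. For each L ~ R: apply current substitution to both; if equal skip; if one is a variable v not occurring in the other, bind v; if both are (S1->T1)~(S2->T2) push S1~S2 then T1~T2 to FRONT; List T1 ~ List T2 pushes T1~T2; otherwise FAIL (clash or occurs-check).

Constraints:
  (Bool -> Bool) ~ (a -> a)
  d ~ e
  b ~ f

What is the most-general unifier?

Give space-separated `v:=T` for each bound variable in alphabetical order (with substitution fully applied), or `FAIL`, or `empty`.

Answer: a:=Bool b:=f d:=e

Derivation:
step 1: unify (Bool -> Bool) ~ (a -> a)  [subst: {-} | 2 pending]
  -> decompose arrow: push Bool~a, Bool~a
step 2: unify Bool ~ a  [subst: {-} | 3 pending]
  bind a := Bool
step 3: unify Bool ~ Bool  [subst: {a:=Bool} | 2 pending]
  -> identical, skip
step 4: unify d ~ e  [subst: {a:=Bool} | 1 pending]
  bind d := e
step 5: unify b ~ f  [subst: {a:=Bool, d:=e} | 0 pending]
  bind b := f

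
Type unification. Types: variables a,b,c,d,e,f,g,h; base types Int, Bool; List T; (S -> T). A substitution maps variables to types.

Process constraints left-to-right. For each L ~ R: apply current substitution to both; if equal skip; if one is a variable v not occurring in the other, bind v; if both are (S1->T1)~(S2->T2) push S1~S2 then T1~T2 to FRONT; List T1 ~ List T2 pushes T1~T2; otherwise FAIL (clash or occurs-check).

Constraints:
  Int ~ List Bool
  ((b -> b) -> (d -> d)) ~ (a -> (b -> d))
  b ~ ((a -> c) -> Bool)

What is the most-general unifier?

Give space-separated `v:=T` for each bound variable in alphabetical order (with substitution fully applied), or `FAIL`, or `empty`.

step 1: unify Int ~ List Bool  [subst: {-} | 2 pending]
  clash: Int vs List Bool

Answer: FAIL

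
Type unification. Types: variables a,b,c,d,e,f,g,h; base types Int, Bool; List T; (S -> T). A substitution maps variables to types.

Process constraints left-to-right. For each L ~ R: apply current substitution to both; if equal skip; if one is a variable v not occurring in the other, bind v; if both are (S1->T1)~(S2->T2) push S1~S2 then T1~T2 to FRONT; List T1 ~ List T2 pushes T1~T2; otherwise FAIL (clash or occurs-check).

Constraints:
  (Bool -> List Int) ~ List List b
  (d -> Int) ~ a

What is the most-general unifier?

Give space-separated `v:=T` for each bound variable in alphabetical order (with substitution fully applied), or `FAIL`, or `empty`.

step 1: unify (Bool -> List Int) ~ List List b  [subst: {-} | 1 pending]
  clash: (Bool -> List Int) vs List List b

Answer: FAIL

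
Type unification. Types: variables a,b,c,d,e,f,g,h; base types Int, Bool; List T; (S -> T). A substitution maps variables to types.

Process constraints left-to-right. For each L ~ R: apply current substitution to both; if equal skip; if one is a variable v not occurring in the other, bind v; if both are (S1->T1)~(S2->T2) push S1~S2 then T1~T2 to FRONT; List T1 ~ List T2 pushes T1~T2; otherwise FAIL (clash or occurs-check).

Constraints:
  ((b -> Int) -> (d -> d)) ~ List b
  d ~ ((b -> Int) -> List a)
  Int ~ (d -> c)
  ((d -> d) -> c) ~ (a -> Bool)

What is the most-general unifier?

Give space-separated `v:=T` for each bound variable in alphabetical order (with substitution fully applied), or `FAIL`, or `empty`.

step 1: unify ((b -> Int) -> (d -> d)) ~ List b  [subst: {-} | 3 pending]
  clash: ((b -> Int) -> (d -> d)) vs List b

Answer: FAIL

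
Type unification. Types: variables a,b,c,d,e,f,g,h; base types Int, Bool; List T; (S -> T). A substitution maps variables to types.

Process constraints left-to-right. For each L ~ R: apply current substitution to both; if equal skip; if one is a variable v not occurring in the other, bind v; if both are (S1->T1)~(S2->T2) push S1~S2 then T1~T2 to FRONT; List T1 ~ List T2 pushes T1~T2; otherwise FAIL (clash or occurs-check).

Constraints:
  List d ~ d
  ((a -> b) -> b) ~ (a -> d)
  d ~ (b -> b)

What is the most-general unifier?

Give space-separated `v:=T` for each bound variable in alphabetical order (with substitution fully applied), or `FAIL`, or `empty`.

Answer: FAIL

Derivation:
step 1: unify List d ~ d  [subst: {-} | 2 pending]
  occurs-check fail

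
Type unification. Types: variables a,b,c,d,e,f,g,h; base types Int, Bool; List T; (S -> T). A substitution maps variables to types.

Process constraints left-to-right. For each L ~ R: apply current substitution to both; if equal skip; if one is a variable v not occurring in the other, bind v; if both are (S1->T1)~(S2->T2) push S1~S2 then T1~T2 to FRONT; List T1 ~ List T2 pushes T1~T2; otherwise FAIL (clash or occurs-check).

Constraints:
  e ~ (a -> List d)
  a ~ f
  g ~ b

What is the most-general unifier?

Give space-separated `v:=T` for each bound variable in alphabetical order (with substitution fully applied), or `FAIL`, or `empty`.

Answer: a:=f e:=(f -> List d) g:=b

Derivation:
step 1: unify e ~ (a -> List d)  [subst: {-} | 2 pending]
  bind e := (a -> List d)
step 2: unify a ~ f  [subst: {e:=(a -> List d)} | 1 pending]
  bind a := f
step 3: unify g ~ b  [subst: {e:=(a -> List d), a:=f} | 0 pending]
  bind g := b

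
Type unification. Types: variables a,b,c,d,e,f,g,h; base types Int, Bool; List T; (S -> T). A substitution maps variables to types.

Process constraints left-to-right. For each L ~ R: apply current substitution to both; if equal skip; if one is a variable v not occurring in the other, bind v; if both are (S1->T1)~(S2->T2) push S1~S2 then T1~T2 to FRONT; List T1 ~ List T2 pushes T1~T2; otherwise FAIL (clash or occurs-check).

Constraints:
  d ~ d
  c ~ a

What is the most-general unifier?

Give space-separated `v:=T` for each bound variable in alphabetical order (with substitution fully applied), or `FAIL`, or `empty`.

Answer: c:=a

Derivation:
step 1: unify d ~ d  [subst: {-} | 1 pending]
  -> identical, skip
step 2: unify c ~ a  [subst: {-} | 0 pending]
  bind c := a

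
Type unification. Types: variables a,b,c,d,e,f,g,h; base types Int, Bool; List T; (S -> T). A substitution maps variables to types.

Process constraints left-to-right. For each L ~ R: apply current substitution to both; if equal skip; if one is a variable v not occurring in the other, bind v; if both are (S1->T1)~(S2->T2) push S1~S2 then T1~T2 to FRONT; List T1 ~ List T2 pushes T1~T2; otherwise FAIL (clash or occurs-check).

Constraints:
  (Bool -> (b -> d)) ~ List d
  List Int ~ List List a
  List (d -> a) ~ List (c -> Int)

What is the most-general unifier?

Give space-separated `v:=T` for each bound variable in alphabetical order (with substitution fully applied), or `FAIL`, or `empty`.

Answer: FAIL

Derivation:
step 1: unify (Bool -> (b -> d)) ~ List d  [subst: {-} | 2 pending]
  clash: (Bool -> (b -> d)) vs List d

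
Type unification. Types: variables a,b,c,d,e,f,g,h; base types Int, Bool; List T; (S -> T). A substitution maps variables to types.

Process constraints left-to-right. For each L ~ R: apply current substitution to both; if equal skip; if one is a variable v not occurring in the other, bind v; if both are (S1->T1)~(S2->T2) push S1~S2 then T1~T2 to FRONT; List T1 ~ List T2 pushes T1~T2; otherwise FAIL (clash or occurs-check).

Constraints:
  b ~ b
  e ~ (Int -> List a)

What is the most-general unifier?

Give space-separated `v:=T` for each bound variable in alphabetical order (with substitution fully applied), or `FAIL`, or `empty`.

step 1: unify b ~ b  [subst: {-} | 1 pending]
  -> identical, skip
step 2: unify e ~ (Int -> List a)  [subst: {-} | 0 pending]
  bind e := (Int -> List a)

Answer: e:=(Int -> List a)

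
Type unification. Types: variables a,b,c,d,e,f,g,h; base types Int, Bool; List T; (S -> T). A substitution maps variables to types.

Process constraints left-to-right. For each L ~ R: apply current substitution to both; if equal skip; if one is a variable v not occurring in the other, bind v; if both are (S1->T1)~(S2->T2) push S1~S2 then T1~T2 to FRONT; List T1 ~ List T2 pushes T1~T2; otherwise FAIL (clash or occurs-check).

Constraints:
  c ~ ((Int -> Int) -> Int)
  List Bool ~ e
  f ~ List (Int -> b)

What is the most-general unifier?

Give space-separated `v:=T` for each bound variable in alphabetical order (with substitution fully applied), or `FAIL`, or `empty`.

Answer: c:=((Int -> Int) -> Int) e:=List Bool f:=List (Int -> b)

Derivation:
step 1: unify c ~ ((Int -> Int) -> Int)  [subst: {-} | 2 pending]
  bind c := ((Int -> Int) -> Int)
step 2: unify List Bool ~ e  [subst: {c:=((Int -> Int) -> Int)} | 1 pending]
  bind e := List Bool
step 3: unify f ~ List (Int -> b)  [subst: {c:=((Int -> Int) -> Int), e:=List Bool} | 0 pending]
  bind f := List (Int -> b)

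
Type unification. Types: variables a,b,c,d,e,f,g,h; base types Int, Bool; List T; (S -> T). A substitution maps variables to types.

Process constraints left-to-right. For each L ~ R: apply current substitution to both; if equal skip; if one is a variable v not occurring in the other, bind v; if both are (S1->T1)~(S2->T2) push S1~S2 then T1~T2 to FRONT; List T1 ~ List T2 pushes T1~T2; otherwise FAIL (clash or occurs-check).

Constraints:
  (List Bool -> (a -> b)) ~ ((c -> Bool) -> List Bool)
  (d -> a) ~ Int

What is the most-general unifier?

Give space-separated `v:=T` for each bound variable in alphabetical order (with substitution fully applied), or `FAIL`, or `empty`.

Answer: FAIL

Derivation:
step 1: unify (List Bool -> (a -> b)) ~ ((c -> Bool) -> List Bool)  [subst: {-} | 1 pending]
  -> decompose arrow: push List Bool~(c -> Bool), (a -> b)~List Bool
step 2: unify List Bool ~ (c -> Bool)  [subst: {-} | 2 pending]
  clash: List Bool vs (c -> Bool)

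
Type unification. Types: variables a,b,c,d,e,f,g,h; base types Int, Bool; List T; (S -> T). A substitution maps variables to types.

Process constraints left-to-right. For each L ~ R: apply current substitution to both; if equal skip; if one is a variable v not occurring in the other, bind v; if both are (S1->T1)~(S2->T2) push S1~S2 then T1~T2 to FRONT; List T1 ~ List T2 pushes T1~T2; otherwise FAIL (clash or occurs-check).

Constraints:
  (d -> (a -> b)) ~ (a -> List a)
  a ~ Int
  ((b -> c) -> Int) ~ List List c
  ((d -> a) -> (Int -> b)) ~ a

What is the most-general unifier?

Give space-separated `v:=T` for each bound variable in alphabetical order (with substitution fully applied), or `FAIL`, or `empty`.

step 1: unify (d -> (a -> b)) ~ (a -> List a)  [subst: {-} | 3 pending]
  -> decompose arrow: push d~a, (a -> b)~List a
step 2: unify d ~ a  [subst: {-} | 4 pending]
  bind d := a
step 3: unify (a -> b) ~ List a  [subst: {d:=a} | 3 pending]
  clash: (a -> b) vs List a

Answer: FAIL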